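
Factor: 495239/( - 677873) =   -  7^ ( - 1) * 41^1*47^1*179^ ( - 1) * 257^1*541^ ( - 1)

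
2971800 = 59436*50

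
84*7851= 659484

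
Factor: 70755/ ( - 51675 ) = -5^(- 1)*13^( - 1)*89^1 = - 89/65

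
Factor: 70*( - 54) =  - 2^2*3^3*5^1*7^1 = - 3780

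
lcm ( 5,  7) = 35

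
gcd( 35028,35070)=42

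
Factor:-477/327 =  - 3^1*53^1*109^(  -  1)  =  - 159/109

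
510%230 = 50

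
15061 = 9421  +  5640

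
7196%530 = 306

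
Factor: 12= 2^2  *3^1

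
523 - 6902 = -6379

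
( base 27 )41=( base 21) 54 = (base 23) 4h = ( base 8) 155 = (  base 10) 109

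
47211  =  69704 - 22493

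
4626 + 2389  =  7015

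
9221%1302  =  107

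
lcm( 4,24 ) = 24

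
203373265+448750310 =652123575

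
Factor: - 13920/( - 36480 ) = 2^( - 2 )*19^( - 1 )*29^1 = 29/76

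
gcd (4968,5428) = 92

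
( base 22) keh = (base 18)1cff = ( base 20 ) 1505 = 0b10011100010101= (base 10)10005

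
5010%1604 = 198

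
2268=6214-3946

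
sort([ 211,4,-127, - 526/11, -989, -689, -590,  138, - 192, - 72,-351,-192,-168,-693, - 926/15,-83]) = [-989,  -  693, - 689, - 590,- 351, -192, - 192, - 168, - 127,- 83, - 72, -926/15, - 526/11,4,138,211 ] 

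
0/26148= 0 = 0.00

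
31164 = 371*84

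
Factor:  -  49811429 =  - 49811429^1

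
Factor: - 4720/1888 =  - 2^(-1)*5^1= -5/2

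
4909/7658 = 4909/7658 = 0.64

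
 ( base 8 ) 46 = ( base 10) 38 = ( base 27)1b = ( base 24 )1E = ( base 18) 22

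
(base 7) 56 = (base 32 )19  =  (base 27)1E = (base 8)51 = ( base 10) 41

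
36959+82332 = 119291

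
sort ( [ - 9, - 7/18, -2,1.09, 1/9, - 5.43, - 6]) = [ - 9,-6, -5.43, - 2, -7/18, 1/9, 1.09]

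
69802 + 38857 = 108659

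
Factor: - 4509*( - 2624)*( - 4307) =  - 2^6 * 3^3*41^1 * 59^1 * 73^1*167^1 = -50958770112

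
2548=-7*( - 364 )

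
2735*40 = 109400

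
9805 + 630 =10435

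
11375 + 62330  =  73705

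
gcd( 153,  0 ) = 153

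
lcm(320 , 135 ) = 8640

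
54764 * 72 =3943008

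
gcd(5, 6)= 1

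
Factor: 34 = 2^1 * 17^1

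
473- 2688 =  - 2215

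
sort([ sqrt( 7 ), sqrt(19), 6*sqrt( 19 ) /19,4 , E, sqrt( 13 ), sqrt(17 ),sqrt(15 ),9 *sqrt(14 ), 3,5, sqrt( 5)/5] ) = [sqrt( 5)/5 , 6*sqrt( 19) /19,sqrt(7 ),E,3, sqrt( 13),sqrt( 15 ), 4 , sqrt ( 17 ),sqrt( 19 ), 5, 9*sqrt( 14) ] 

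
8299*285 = 2365215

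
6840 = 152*45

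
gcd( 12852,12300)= 12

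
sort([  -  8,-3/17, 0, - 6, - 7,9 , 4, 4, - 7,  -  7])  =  [ - 8, - 7 ,-7, - 7, - 6 , - 3/17, 0, 4, 4,  9 ]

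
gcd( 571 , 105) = 1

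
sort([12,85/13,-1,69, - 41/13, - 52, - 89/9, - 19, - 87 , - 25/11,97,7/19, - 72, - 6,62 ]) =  [ - 87,- 72, - 52, - 19, - 89/9, - 6, - 41/13, -25/11, - 1, 7/19,85/13,12, 62,69,97 ]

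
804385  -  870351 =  - 65966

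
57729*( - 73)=-4214217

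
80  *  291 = 23280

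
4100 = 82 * 50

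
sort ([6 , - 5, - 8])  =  [ - 8,-5, 6 ] 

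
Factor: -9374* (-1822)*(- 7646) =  - 130589306488 = - 2^3*43^1 * 109^1*911^1*3823^1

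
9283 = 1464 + 7819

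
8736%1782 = 1608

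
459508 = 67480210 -67020702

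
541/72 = 541/72= 7.51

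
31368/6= 5228= 5228.00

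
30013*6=180078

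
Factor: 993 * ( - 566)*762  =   - 2^2 *3^2*127^1*283^1*331^1= - 428272956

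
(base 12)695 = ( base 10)977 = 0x3d1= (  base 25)1e2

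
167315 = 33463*5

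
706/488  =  353/244 = 1.45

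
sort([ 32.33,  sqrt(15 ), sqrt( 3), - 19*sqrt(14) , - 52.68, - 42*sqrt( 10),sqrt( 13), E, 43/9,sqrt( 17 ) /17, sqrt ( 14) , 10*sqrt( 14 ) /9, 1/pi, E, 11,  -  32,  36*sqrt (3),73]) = [ - 42* sqrt( 10), - 19 * sqrt(14 ), - 52.68, - 32, sqrt (17 )/17,1/pi,sqrt(3 ),E,E, sqrt(13), sqrt(14 ),  sqrt ( 15) , 10*sqrt(14)/9, 43/9,11,32.33  ,  36* sqrt( 3),  73]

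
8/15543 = 8/15543= 0.00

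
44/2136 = 11/534 = 0.02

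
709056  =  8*88632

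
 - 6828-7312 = - 14140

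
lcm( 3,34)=102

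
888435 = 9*98715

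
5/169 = 5/169=0.03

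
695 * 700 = 486500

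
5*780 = 3900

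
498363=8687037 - 8188674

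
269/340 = 269/340=0.79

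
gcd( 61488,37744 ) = 112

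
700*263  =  184100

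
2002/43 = 2002/43 =46.56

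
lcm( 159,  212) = 636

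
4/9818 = 2/4909 = 0.00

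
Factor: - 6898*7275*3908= - 2^3*3^1*5^2 * 97^1*977^1*3449^1 = -196114968600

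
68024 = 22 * 3092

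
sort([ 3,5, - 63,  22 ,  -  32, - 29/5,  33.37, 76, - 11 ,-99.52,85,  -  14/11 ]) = [- 99.52,  -  63, - 32, - 11, - 29/5, - 14/11,3,5,22,33.37,  76, 85 ]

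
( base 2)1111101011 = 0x3eb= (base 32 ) VB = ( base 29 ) 15H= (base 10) 1003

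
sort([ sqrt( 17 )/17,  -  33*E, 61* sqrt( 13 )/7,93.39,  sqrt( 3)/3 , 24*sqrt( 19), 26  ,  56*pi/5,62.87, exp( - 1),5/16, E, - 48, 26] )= [ - 33*E, - 48,sqrt( 17 ) /17, 5/16, exp( - 1 ), sqrt( 3)/3,E,26, 26,  61*sqrt( 13 )/7, 56* pi/5,62.87, 93.39, 24* sqrt( 19) ] 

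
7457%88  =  65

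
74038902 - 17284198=56754704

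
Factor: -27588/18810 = -22/15 = -2^1*3^ ( - 1 )*5^( - 1 )*11^1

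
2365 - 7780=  - 5415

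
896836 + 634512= 1531348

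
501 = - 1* (  -  501) 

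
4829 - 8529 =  - 3700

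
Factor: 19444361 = 23^1 * 107^1*7901^1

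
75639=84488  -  8849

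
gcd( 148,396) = 4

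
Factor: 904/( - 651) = - 2^3 * 3^(-1)*7^( - 1) * 31^( - 1)*113^1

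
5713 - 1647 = 4066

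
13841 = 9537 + 4304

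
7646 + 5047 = 12693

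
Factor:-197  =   - 197^1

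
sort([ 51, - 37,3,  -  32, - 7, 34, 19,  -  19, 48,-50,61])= [-50, - 37,-32,-19, - 7,3, 19, 34, 48,51, 61 ]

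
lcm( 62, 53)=3286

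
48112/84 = 12028/21 = 572.76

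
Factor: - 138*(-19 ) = 2^1*3^1*19^1*23^1 = 2622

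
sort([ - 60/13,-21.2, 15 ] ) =[ - 21.2  , -60/13, 15]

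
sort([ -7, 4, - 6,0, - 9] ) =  [ - 9, - 7, - 6, 0,4 ]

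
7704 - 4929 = 2775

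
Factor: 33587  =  33587^1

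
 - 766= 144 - 910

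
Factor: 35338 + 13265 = 3^1*17^1 * 953^1 = 48603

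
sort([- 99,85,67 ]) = [ - 99,  67,85]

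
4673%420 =53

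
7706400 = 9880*780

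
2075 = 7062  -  4987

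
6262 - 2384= 3878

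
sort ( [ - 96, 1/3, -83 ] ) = [- 96,- 83, 1/3 ] 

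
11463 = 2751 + 8712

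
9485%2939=668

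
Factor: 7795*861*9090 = 61007489550  =  2^1*3^3*5^2*7^1*41^1 * 101^1*1559^1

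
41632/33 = 1261 + 19/33 = 1261.58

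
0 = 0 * 274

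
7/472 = 7/472  =  0.01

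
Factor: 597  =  3^1*199^1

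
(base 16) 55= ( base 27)34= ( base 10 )85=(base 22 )3J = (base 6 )221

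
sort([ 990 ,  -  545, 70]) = [ - 545,70,990 ]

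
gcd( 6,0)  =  6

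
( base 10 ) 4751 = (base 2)1001010001111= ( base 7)16565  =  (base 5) 123001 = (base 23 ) 8MD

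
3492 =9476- 5984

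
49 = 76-27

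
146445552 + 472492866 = 618938418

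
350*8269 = 2894150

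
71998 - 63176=8822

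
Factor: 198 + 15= 213= 3^1*71^1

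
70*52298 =3660860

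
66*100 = 6600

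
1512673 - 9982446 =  - 8469773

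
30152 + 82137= 112289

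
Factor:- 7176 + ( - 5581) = - 12757= - 12757^1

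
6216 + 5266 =11482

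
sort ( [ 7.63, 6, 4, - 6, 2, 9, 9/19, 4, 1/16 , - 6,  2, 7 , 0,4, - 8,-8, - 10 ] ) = [ - 10, - 8, - 8, - 6,- 6 , 0, 1/16, 9/19, 2,2,4, 4,4, 6,7, 7.63, 9]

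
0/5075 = 0= 0.00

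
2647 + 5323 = 7970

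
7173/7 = 1024 + 5/7=1024.71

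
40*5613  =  224520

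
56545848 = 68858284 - 12312436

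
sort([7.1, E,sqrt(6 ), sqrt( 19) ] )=[ sqrt(6 ),  E, sqrt (19),7.1]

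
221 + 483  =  704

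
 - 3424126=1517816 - 4941942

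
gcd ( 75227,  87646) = 1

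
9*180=1620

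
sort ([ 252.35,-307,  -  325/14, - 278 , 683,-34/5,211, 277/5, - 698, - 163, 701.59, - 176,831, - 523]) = [ - 698, - 523, - 307, - 278, - 176, - 163, - 325/14, -34/5,277/5, 211,252.35,683,701.59,831]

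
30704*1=30704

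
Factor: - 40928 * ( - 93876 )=3842156928=2^7*3^1*1279^1 * 7823^1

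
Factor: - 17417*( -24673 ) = 11^1*2243^1*17417^1 = 429729641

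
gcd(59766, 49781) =1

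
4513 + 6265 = 10778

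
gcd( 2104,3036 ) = 4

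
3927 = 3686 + 241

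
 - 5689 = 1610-7299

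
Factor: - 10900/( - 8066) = 50/37 = 2^1*5^2*37^(-1)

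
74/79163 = 74/79163 = 0.00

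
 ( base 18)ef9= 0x12cf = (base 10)4815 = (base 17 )gb4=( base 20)c0f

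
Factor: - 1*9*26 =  - 234 =-2^1*3^2*13^1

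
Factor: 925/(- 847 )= - 5^2*7^(-1 )*11^ (-2)*37^1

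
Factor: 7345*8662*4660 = 2^3 * 5^2*13^1*61^1*71^1 * 113^1 * 233^1 = 296480337400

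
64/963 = 64/963 = 0.07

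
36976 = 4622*8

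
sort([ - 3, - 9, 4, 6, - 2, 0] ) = [ - 9,- 3,  -  2, 0, 4, 6]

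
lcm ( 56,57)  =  3192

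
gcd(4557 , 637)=49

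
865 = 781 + 84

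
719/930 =719/930 = 0.77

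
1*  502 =502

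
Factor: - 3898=  -  2^1*1949^1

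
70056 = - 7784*( - 9)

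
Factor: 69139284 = 2^2*3^1*41^1*140527^1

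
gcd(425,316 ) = 1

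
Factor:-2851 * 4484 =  -12783884 = - 2^2*19^1*59^1 * 2851^1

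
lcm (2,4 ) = 4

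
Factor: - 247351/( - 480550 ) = 2^ ( - 1)*5^( - 2 )*7^( - 1)*13^1*53^1*359^1 * 1373^( - 1 )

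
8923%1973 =1031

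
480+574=1054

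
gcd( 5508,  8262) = 2754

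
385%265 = 120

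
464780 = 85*5468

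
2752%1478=1274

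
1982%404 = 366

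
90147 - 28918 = 61229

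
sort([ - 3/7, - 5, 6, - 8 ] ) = [ - 8, - 5, - 3/7, 6]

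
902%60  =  2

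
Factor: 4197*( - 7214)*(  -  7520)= 2^6*3^1*5^1*47^1*1399^1*3607^1 = 227684228160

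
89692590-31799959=57892631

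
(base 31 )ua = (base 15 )42A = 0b1110101100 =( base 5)12230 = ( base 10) 940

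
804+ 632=1436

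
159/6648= 53/2216 = 0.02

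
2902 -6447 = -3545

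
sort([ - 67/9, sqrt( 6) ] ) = [ - 67/9,sqrt( 6)]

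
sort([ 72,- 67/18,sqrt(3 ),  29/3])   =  [ - 67/18 , sqrt(3), 29/3, 72]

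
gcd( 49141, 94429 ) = 1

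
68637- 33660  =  34977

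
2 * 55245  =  110490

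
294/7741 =294/7741 = 0.04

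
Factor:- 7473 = -3^1*47^1*53^1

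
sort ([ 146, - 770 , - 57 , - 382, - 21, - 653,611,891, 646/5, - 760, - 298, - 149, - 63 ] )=[-770, - 760,-653, - 382, - 298, - 149,  -  63, - 57 , - 21,646/5,146,611,  891]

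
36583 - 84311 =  - 47728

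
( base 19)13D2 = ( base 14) 2DB1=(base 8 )17777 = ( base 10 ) 8191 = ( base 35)6o1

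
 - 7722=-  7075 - 647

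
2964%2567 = 397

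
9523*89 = 847547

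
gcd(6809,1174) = 1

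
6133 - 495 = 5638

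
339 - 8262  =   - 7923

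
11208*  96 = 1075968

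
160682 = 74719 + 85963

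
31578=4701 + 26877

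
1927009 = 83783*23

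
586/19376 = 293/9688= 0.03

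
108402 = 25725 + 82677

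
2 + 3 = 5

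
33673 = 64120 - 30447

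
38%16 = 6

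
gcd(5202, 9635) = 1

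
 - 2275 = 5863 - 8138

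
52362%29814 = 22548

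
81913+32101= 114014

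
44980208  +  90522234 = 135502442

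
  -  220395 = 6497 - 226892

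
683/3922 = 683/3922 = 0.17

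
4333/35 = 123 + 4/5 = 123.80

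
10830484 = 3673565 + 7156919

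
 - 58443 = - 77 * 759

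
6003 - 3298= 2705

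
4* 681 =2724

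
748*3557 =2660636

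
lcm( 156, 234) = 468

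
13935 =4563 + 9372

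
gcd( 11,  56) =1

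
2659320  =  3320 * 801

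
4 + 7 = 11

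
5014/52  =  2507/26 = 96.42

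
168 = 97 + 71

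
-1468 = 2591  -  4059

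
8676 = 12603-3927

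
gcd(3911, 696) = 1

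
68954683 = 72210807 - 3256124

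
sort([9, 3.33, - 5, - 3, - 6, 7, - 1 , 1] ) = [ - 6, - 5, - 3, - 1,1,3.33, 7,9]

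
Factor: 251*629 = 157879  =  17^1*37^1* 251^1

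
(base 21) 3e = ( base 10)77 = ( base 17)49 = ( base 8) 115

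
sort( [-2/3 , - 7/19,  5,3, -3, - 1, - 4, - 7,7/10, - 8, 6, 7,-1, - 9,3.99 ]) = [  -  9,-8, - 7, - 4, - 3, - 1, - 1, - 2/3, - 7/19,7/10,3,  3.99,5, 6,7 ]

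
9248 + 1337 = 10585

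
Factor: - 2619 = -3^3*97^1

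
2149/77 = 27 + 10/11 = 27.91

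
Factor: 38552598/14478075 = 2^1  *  3^1*5^(-2)*7^1*89^ ( - 1 )*241^( - 1)*33997^1 = 1427874/536225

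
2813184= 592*4752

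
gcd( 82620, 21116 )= 4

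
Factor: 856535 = 5^1*107^1 * 1601^1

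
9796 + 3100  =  12896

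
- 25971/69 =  - 377  +  14/23 = - 376.39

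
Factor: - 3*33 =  - 3^2 *11^1 = - 99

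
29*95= 2755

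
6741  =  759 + 5982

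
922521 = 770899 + 151622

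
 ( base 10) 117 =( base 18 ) 69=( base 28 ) 45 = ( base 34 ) 3F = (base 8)165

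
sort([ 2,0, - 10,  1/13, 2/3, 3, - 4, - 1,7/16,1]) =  [-10, - 4, - 1,0,  1/13, 7/16,2/3,1,2 , 3]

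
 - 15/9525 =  - 1/635= - 0.00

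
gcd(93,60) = 3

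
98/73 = 1+25/73 = 1.34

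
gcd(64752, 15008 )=16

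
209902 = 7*29986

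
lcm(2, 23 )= 46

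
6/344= 3/172 =0.02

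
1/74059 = 1/74059 = 0.00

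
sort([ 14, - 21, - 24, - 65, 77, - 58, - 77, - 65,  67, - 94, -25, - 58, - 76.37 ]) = [-94,-77, - 76.37, - 65, - 65, - 58,  -  58 ,- 25, - 24,-21,14, 67,77]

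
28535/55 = 518 + 9/11 = 518.82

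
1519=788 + 731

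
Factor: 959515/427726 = 2^( - 1) * 5^1*13^( - 1 )*16451^(- 1 )*191903^1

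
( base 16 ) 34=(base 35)1h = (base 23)26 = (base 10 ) 52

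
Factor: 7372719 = 3^2*23^1* 35617^1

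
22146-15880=6266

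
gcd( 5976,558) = 18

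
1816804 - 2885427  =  -1068623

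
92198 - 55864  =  36334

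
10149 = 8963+1186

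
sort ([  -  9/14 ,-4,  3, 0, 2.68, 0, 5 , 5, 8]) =[-4, - 9/14, 0, 0, 2.68,3, 5, 5, 8 ] 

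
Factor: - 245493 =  - 3^2 * 27277^1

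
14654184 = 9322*1572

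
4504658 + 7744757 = 12249415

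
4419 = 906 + 3513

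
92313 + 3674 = 95987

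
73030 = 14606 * 5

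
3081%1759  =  1322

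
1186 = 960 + 226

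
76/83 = 76/83 = 0.92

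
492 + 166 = 658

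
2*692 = 1384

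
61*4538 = 276818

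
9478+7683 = 17161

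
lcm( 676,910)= 23660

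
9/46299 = 3/15433 = 0.00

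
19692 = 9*2188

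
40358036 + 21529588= 61887624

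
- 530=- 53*10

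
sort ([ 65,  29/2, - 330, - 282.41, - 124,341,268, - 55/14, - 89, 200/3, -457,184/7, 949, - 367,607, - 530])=[ - 530,-457,-367, - 330, - 282.41, - 124, - 89 , - 55/14,29/2,  184/7,65, 200/3,268,341,  607, 949]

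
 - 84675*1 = -84675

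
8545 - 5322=3223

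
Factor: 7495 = 5^1 * 1499^1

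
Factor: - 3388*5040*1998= - 2^7*3^5*5^1*7^2*11^2*37^1 = - 34116888960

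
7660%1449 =415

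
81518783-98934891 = -17416108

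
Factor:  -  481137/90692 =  - 2^(- 2)*3^1*7^(-1)*19^1*23^1*41^(  -  1)*79^(-1)*367^1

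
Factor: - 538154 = -2^1 * 23^1*11699^1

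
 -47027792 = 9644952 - 56672744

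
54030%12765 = 2970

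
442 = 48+394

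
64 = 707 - 643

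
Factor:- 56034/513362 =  - 99/907 = - 3^2*11^1*907^(-1)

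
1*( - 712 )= - 712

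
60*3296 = 197760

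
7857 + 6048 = 13905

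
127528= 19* 6712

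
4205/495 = 841/99 = 8.49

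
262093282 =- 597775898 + 859869180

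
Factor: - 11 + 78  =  67= 67^1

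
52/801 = 52/801 = 0.06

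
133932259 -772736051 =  - 638803792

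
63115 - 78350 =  - 15235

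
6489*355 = 2303595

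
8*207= 1656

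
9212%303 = 122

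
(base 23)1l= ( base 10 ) 44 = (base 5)134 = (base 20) 24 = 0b101100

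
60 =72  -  12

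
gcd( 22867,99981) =1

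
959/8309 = 137/1187=0.12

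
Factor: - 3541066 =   -  2^1*17^1* 104149^1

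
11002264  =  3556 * 3094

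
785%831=785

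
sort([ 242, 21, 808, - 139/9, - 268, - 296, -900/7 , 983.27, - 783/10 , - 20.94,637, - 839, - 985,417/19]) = [- 985, - 839, - 296,  -  268,-900/7, -783/10,  -  20.94, - 139/9,21, 417/19 , 242,637,808,983.27 ] 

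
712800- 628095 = 84705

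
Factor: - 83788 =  - 2^2*20947^1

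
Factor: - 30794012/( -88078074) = 2^1*3^( - 1)*7^(-1 )*619^1*12437^1 * 2097097^( -1) = 15397006/44039037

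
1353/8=1353/8 = 169.12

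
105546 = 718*147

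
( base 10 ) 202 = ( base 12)14A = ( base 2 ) 11001010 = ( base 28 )76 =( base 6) 534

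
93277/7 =13325 + 2/7 = 13325.29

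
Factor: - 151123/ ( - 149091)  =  3^( -1)*7^1*21589^1*49697^ ( - 1 ) 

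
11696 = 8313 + 3383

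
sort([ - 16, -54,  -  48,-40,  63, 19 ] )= [ - 54,-48,  -  40,-16, 19,63 ]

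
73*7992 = 583416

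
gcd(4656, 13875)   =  3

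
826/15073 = 826/15073 = 0.05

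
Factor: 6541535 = 5^1 * 7^1*11^1*13^1*1307^1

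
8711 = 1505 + 7206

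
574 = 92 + 482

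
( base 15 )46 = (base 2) 1000010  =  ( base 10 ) 66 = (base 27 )2C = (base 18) 3C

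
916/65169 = 916/65169 =0.01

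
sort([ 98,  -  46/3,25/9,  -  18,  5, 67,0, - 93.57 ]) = [ - 93.57, - 18 , -46/3,0,  25/9,5,67, 98] 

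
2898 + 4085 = 6983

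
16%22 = 16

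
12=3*4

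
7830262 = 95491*82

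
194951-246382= - 51431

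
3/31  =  3/31 =0.10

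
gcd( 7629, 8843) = 1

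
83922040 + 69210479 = 153132519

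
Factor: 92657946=2^1*3^1 *19^1* 31^1 * 157^1 *167^1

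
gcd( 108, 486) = 54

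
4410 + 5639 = 10049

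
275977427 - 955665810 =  - 679688383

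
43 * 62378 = 2682254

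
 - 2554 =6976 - 9530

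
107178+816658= 923836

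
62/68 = 31/34=0.91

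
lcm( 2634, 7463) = 44778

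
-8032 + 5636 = -2396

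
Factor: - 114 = -2^1*3^1 * 19^1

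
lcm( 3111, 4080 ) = 248880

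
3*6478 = 19434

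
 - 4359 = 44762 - 49121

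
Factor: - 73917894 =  - 2^1*3^1 * 12319649^1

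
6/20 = 3/10 = 0.30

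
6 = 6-0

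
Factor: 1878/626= 3 = 3^1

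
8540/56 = 152  +  1/2 =152.50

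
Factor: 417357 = 3^2*79^1*587^1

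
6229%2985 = 259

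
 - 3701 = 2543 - 6244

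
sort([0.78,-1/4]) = [ - 1/4,0.78 ]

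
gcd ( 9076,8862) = 2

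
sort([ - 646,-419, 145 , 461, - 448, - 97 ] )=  [ - 646, - 448, - 419, - 97, 145 , 461]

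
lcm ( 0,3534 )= 0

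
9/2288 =9/2288  =  0.00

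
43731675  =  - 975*( - 44853)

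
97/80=97/80 =1.21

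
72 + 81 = 153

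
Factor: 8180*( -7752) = - 2^5*3^1 * 5^1*17^1*19^1*409^1 = - 63411360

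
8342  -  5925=2417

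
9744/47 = 9744/47 = 207.32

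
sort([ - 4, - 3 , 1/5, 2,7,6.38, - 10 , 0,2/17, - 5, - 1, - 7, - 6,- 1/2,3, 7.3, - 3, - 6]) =[ - 10, - 7,-6,-6,-5, - 4, - 3, - 3,-1, -1/2,0,2/17,1/5, 2, 3,6.38, 7,7.3]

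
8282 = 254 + 8028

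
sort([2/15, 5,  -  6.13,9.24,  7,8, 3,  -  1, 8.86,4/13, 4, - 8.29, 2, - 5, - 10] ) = [  -  10, - 8.29, - 6.13, - 5, - 1,2/15, 4/13, 2,3, 4, 5, 7, 8, 8.86, 9.24 ]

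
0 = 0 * 46038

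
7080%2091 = 807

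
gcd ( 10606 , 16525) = 1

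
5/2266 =5/2266 =0.00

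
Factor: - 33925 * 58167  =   - 1973315475= - 3^2*5^2*23^2 * 59^1*281^1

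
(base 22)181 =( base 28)nh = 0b1010010101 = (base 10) 661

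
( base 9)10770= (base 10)7191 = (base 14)2899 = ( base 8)16027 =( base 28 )94n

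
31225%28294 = 2931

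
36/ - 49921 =-1 + 49885/49921 = - 0.00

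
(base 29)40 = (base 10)116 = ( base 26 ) 4c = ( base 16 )74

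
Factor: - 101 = -101^1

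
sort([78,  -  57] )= [  -  57, 78]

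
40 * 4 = 160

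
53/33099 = 53/33099 = 0.00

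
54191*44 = 2384404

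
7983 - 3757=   4226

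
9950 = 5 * 1990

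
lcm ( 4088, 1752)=12264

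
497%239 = 19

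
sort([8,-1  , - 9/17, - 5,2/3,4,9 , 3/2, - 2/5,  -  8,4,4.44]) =[ - 8, -5,-1, - 9/17 , - 2/5,2/3,3/2, 4, 4,4.44,8, 9 ]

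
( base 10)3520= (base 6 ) 24144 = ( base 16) dc0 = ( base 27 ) 4MA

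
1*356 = 356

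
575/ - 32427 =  - 575/32427 = -  0.02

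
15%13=2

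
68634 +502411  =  571045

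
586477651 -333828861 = 252648790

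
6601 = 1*6601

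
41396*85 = 3518660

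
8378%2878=2622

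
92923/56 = 92923/56 = 1659.34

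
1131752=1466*772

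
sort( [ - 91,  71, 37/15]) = [ - 91 , 37/15, 71 ] 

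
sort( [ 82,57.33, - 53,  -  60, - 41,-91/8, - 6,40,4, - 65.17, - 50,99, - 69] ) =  [  -  69, - 65.17, - 60, - 53, - 50, - 41 , -91/8, - 6, 4,40,57.33, 82, 99]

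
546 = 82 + 464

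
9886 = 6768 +3118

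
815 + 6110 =6925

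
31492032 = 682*46176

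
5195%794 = 431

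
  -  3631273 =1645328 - 5276601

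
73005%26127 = 20751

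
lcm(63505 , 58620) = 762060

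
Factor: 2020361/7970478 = 2^( - 1 )*3^( - 1 )*7^1* 263^( - 1)*349^1*827^1 *5051^(-1) 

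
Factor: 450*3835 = 1725750= 2^1*3^2 * 5^3* 13^1*59^1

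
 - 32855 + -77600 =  - 110455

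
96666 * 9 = 869994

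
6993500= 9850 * 710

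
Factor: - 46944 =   -  2^5*3^2*163^1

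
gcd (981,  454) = 1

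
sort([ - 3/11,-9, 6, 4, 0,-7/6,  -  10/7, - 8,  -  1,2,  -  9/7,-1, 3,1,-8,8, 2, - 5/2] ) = [ - 9 , - 8, - 8, - 5/2 ,-10/7,-9/7,-7/6 ,-1, - 1, - 3/11,0, 1,2,2,3, 4,6, 8 ] 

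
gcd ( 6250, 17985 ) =5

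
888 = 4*222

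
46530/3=15510 = 15510.00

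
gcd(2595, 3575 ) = 5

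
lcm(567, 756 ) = 2268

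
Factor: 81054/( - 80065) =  -2^1 * 3^3*5^( - 1)*19^1 * 67^ (-1)*79^1*239^( - 1)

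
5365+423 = 5788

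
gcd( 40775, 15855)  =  35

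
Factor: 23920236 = 2^2*3^2*181^1*3671^1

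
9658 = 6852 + 2806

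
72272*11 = 794992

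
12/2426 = 6/1213 =0.00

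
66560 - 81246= - 14686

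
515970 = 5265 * 98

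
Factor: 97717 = 19^1*37^1 * 139^1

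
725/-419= - 2+113/419 = -1.73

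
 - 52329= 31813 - 84142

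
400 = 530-130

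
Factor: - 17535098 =- 2^1*7^1 * 1252507^1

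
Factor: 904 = 2^3*113^1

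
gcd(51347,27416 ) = 1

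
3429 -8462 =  - 5033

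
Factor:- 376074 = - 2^1*3^2*17^1*1229^1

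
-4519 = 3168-7687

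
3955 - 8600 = - 4645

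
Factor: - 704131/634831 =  - 17^( - 1)*107^( - 1 ) * 349^( - 1 )*704131^1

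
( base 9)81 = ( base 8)111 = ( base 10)73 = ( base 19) 3g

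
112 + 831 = 943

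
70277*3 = 210831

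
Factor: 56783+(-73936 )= - 17153 =- 17^1*1009^1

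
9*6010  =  54090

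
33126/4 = 8281 + 1/2 = 8281.50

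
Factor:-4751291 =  - 53^1 * 157^1*571^1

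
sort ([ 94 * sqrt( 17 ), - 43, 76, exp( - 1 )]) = [ - 43 , exp ( - 1), 76, 94*sqrt(17 ) ] 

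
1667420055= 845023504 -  - 822396551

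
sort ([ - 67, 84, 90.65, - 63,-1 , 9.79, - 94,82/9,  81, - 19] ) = [ - 94, - 67, - 63, - 19, - 1, 82/9, 9.79,81, 84,90.65]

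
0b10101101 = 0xAD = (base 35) 4x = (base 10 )173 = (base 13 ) 104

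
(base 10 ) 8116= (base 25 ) COG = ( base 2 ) 1111110110100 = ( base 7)32443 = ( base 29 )9ip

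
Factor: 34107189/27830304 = 2^(-5) * 3^(  -  5 )*1193^( - 1 )*11369063^1 = 11369063/9276768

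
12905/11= 12905/11=1173.18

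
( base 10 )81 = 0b1010001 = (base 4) 1101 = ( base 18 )49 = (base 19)45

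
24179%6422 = 4913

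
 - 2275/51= - 45 + 20/51 =- 44.61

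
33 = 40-7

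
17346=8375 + 8971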